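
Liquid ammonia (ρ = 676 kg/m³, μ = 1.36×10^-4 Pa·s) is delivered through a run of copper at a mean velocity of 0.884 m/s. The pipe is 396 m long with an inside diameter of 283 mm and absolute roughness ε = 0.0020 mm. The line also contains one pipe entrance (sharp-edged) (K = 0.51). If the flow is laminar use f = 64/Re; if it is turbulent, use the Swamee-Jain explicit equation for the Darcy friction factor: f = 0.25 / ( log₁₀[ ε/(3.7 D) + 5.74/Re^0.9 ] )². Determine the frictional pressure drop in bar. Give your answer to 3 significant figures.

Reynolds number Re = ρVD/μ = 676 · 0.884 · 0.283 / 0.000136 = 1.244e+06.
Re > 4000 → turbulent. Relative roughness ε/D = 2e-06/0.283 = 7.07e-06. Swamee-Jain: f = 0.25/(log₁₀[7.07e-06/3.7 + 5.74/1.244e+06^0.9])² = 0.25/(log₁₀[1.91e-06 + 1.88e-05])² = 0.25/(-4.684)² = 0.01139.
Total minor-loss coefficient ΣK = 1·0.51 = 0.51.
ΔP = [f·L/D + ΣK]·(ρV²/2) = [0.01139·396/0.283 + 0.51]·(676·0.884²/2) = [15.94 + 0.51]·264.1 = 4346 Pa.
ΔP = 4346 Pa = 0.0435 bar.

ΔP ≈ 0.0435 bar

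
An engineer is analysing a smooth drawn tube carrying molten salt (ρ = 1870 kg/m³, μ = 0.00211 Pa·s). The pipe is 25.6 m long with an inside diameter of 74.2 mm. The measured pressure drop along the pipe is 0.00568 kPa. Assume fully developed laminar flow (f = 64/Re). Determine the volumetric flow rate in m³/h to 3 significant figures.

For laminar flow, f = 64/Re with Re = ρVD/μ, so Darcy-Weisbach reduces to ΔP = 32μLV/D². Solving for V: V = ΔP·D²/(32μL) = 5.68·(0.0742)²/(32·0.00211·25.6) = 0.01809 m/s.
Check: Re = ρVD/μ = 1870·0.01809·0.0742/0.00211 = 1190 < 2300, so the laminar assumption holds.
Q = V·A = 0.01809·(π/4·0.0742²) = 7.823e-05 m³/s = 0.282 m³/h.

Q ≈ 0.282 m³/h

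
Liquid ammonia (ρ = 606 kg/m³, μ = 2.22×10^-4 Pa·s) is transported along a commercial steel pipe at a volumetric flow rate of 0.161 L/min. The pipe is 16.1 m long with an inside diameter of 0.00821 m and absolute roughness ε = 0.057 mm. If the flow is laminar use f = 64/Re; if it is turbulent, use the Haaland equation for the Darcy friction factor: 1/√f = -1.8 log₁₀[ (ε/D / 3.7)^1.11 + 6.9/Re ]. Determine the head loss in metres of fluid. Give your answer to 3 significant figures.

Q = 0.161 L/min = 0.161/60000 = 2.683e-06 m³/s.
Cross-sectional area A = πD²/4 = π(0.00821)²/4 = 5.294e-05 m²; mean velocity V = Q/A = 2.683e-06/5.294e-05 = 0.05069 m/s.
Reynolds number Re = ρVD/μ = 606 · 0.05069 · 0.00821 / 0.000222 = 1136.
Re < 2300 → laminar flow, so f = 64/Re = 64/1136 = 0.05634 (the turbulent correlation is not needed).
Darcy-Weisbach: ΔP = f(L/D)(ρV²/2) = 0.05634·(16.1/0.00821)·(606·0.05069²/2) = 0.05634·1961·0.7785 = 86.01 Pa.
Head loss h_f = ΔP/(ρg) = 86.01/(606·9.81) = 0.0145 m.

h_f ≈ 0.0145 m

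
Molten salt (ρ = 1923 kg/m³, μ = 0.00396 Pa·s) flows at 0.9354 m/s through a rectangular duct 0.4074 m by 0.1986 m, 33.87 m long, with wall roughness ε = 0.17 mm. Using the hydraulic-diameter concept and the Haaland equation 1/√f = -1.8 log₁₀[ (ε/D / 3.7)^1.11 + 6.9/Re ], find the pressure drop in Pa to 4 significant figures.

ΔP ≈ 2155 Pa

Hydraulic diameter D_h = 4A/P = 4·(0.4074·0.1986)/(2·(0.4074+0.1986)) = 0.3236/1.212 = 0.267 m.
Re = ρVD_h/μ = 1923·0.9354·0.267/0.00396 = 1.213e+05.
ε/D_h = 0.00017/0.267 = 0.000637; Haaland gives 1/√f = -1.8 log₁₀[6.63e-05+5.69e-05] = 7.037, so f = 0.02019.
ΔP = f(L/D_h)(ρV²/2) = 0.02019·33.87/0.267·841.3 = 2155 Pa.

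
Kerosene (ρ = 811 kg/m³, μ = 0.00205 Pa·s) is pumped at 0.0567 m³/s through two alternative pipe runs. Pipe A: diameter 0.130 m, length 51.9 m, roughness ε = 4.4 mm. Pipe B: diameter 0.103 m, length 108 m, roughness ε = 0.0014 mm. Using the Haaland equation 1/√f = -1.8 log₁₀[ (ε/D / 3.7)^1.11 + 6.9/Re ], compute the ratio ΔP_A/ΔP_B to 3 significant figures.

Pipe A: V = Q/A = 0.0567/0.01327 = 4.272 m/s; Re = 2.197e+05; ε/D = 0.0338; Haaland → f = 0.0604; ΔP_A = f(L/D)(ρV²/2) = 1.784e+05 Pa.
Pipe B: V = Q/A = 0.0567/0.008332 = 6.805 m/s; Re = 2.773e+05; ε/D = 1.36e-05; Haaland → f = 0.01466; ΔP_B = f(L/D)(ρV²/2) = 2.887e+05 Pa.
ΔP_A/ΔP_B = 1.784e+05/2.887e+05 = 0.618.

ΔP_A/ΔP_B ≈ 0.618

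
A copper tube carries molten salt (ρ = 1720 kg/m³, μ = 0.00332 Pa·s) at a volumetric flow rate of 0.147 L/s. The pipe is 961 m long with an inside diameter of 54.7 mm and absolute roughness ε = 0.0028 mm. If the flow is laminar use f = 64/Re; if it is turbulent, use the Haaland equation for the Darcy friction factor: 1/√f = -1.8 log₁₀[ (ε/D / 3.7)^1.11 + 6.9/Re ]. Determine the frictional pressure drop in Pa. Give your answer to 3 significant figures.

ΔP ≈ 2130 Pa

Q = 0.147 L/s = 0.147/1000 = 0.000147 m³/s.
Cross-sectional area A = πD²/4 = π(0.0547)²/4 = 0.00235 m²; mean velocity V = Q/A = 0.000147/0.00235 = 0.06255 m/s.
Reynolds number Re = ρVD/μ = 1720 · 0.06255 · 0.0547 / 0.00332 = 1773.
Re < 2300 → laminar flow, so f = 64/Re = 64/1773 = 0.0361 (the turbulent correlation is not needed).
Darcy-Weisbach: ΔP = f(L/D)(ρV²/2) = 0.0361·(961/0.0547)·(1720·0.06255²/2) = 0.0361·1.757e+04·3.365 = 2134 Pa.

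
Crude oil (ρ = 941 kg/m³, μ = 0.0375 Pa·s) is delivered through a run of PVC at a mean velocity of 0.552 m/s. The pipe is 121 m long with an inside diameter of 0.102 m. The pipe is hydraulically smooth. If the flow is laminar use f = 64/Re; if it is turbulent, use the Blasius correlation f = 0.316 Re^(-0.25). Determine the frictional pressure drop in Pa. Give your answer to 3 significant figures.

Reynolds number Re = ρVD/μ = 941 · 0.552 · 0.102 / 0.0375 = 1413.
Re < 2300 → laminar flow, so f = 64/Re = 64/1413 = 0.0453 (the turbulent correlation is not needed).
Darcy-Weisbach: ΔP = f(L/D)(ρV²/2) = 0.0453·(121/0.102)·(941·0.552²/2) = 0.0453·1186·143.4 = 7704 Pa.

ΔP ≈ 7700 Pa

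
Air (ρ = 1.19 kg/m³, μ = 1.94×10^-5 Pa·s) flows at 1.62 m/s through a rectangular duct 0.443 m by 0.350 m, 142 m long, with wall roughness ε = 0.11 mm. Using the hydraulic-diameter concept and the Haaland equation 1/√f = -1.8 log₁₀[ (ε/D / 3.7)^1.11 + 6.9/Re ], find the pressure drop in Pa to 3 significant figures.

Hydraulic diameter D_h = 4A/P = 4·(0.443·0.35)/(2·(0.443+0.35)) = 0.6202/1.586 = 0.391 m.
Re = ρVD_h/μ = 1.19·1.62·0.391/1.94e-05 = 3.886e+04.
ε/D_h = 0.00011/0.391 = 0.000281; Haaland gives 1/√f = -1.8 log₁₀[2.68e-05+0.000178] = 6.641, so f = 0.02267.
ΔP = f(L/D_h)(ρV²/2) = 0.02267·142/0.391·1.562 = 12.86 Pa.

ΔP ≈ 12.9 Pa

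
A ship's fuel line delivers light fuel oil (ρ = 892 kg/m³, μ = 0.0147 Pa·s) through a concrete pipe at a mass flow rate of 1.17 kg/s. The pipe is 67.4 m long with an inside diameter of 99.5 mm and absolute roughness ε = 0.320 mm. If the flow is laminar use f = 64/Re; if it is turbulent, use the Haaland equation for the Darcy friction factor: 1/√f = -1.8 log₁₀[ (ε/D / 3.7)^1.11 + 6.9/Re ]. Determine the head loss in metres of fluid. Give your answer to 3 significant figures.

A = πD²/4 = π(0.0995)²/4 = 0.007776 m²; mean velocity V = ṁ/(ρA) = 1.17/(892 · 0.007776) = 0.1687 m/s.
Reynolds number Re = ρVD/μ = 892 · 0.1687 · 0.0995 / 0.0147 = 1018.
Re < 2300 → laminar flow, so f = 64/Re = 64/1018 = 0.06284 (the turbulent correlation is not needed).
Darcy-Weisbach: ΔP = f(L/D)(ρV²/2) = 0.06284·(67.4/0.0995)·(892·0.1687²/2) = 0.06284·677.4·12.69 = 540.2 Pa.
Head loss h_f = ΔP/(ρg) = 540.2/(892·9.81) = 0.0617 m.

h_f ≈ 0.0617 m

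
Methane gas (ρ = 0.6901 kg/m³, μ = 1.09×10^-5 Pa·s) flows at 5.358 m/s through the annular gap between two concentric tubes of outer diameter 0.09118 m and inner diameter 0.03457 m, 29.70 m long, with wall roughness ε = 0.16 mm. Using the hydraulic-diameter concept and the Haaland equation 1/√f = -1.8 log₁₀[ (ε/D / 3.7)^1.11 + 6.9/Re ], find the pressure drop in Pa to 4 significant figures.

Hydraulic diameter D_h = 4A/P = D_o - D_i = 0.09118 - 0.03457 = 0.05661 m.
Re = ρVD_h/μ = 0.6901·5.358·0.05661/1.09e-05 = 1.92e+04.
ε/D_h = 0.00016/0.05661 = 0.00283; Haaland gives 1/√f = -1.8 log₁₀[0.000347+0.000359] = 5.672, so f = 0.03108.
ΔP = f(L/D_h)(ρV²/2) = 0.03108·29.7/0.05661·9.906 = 161.5 Pa.

ΔP ≈ 161.5 Pa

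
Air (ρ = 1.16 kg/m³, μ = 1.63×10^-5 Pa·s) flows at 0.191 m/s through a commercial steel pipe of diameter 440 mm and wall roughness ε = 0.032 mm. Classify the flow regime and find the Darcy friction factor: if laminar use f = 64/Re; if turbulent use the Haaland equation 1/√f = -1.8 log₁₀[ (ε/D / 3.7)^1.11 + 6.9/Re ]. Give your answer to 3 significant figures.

Re = ρVD/μ = 1.16·0.191·0.44/1.63e-05 = 5981.
Re > 4000 → turbulent. ε/D = 3.2e-05/0.44 = 7.27e-05; Haaland: 1/√f = -1.8 log₁₀[5.97e-06 + 0.00115] = 5.284, so f = 0.03581.

f ≈ 0.0358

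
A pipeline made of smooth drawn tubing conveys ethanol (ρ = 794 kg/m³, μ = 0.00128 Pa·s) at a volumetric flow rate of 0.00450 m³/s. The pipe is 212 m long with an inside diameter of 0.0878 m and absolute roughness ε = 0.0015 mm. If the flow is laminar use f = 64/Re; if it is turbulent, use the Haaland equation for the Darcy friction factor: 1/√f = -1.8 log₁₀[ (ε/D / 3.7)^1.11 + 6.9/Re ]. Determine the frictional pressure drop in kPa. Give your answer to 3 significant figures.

Cross-sectional area A = πD²/4 = π(0.0878)²/4 = 0.006055 m²; mean velocity V = Q/A = 0.0045/0.006055 = 0.7432 m/s.
Reynolds number Re = ρVD/μ = 794 · 0.7432 · 0.0878 / 0.00128 = 4.048e+04.
Re > 4000 → turbulent. Relative roughness ε/D = 1.5e-06/0.0878 = 1.71e-05. Haaland: 1/√f = -1.8 log₁₀[(1.71e-05/3.7)^1.11 + 6.9/4.048e+04] = -1.8 log₁₀[1.2e-06 + 0.00017] = 6.778, so f = 0.02177.
Darcy-Weisbach: ΔP = f(L/D)(ρV²/2) = 0.02177·(212/0.0878)·(794·0.7432²/2) = 0.02177·2415·219.3 = 1.153e+04 Pa.
ΔP = 1.153e+04 Pa = 11.5 kPa.

ΔP ≈ 11.5 kPa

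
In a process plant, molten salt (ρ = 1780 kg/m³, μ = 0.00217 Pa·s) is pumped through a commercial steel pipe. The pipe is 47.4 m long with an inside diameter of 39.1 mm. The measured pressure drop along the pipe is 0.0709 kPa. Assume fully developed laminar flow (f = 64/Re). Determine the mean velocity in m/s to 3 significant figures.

For laminar flow, f = 64/Re with Re = ρVD/μ, so Darcy-Weisbach reduces to ΔP = 32μLV/D². Solving for V: V = ΔP·D²/(32μL) = 70.9·(0.0391)²/(32·0.00217·47.4) = 0.03293 m/s.
Check: Re = ρVD/μ = 1780·0.03293·0.0391/0.00217 = 1056 < 2300, so the laminar assumption holds.

V ≈ 0.0329 m/s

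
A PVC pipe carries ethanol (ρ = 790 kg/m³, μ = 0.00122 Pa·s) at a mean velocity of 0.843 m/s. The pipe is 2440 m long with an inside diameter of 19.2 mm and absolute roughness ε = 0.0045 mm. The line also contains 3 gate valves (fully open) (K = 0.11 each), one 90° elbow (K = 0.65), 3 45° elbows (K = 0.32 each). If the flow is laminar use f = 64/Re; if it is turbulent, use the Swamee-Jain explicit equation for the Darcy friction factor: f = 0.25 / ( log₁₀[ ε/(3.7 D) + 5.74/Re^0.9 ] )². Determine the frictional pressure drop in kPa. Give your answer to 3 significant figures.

Reynolds number Re = ρVD/μ = 790 · 0.843 · 0.0192 / 0.00122 = 1.048e+04.
Re > 4000 → turbulent. Relative roughness ε/D = 4.5e-06/0.0192 = 0.000234. Swamee-Jain: f = 0.25/(log₁₀[0.000234/3.7 + 5.74/1.048e+04^0.9])² = 0.25/(log₁₀[6.33e-05 + 0.00138])² = 0.25/(-2.84)² = 0.031.
Total minor-loss coefficient ΣK = 3·0.11 + 1·0.65 + 3·0.32 = 1.94.
ΔP = [f·L/D + ΣK]·(ρV²/2) = [0.031·2440/0.0192 + 1.94]·(790·0.843²/2) = [3939 + 1.94]·280.7 = 1.106e+06 Pa.
ΔP = 1.106e+06 Pa = 1110 kPa.

ΔP ≈ 1110 kPa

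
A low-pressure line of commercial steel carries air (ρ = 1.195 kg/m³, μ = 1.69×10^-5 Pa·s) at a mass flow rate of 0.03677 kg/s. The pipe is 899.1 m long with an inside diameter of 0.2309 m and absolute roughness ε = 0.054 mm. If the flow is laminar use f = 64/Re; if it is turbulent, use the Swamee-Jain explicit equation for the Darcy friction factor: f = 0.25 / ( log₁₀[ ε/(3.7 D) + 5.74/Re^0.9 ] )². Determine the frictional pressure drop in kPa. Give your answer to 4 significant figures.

ΔP ≈ 0.03759 kPa

A = πD²/4 = π(0.2309)²/4 = 0.04187 m²; mean velocity V = ṁ/(ρA) = 0.03677/(1.195 · 0.04187) = 0.7348 m/s.
Reynolds number Re = ρVD/μ = 1.195 · 0.7348 · 0.2309 / 1.69e-05 = 1.2e+04.
Re > 4000 → turbulent. Relative roughness ε/D = 5.4e-05/0.2309 = 0.000234. Swamee-Jain: f = 0.25/(log₁₀[0.000234/3.7 + 5.74/1.2e+04^0.9])² = 0.25/(log₁₀[6.32e-05 + 0.00122])² = 0.25/(-2.89)² = 0.02992.
Darcy-Weisbach: ΔP = f(L/D)(ρV²/2) = 0.02992·(899.1/0.2309)·(1.195·0.7348²/2) = 0.02992·3894·0.3226 = 37.59 Pa.
ΔP = 37.59 Pa = 0.03759 kPa.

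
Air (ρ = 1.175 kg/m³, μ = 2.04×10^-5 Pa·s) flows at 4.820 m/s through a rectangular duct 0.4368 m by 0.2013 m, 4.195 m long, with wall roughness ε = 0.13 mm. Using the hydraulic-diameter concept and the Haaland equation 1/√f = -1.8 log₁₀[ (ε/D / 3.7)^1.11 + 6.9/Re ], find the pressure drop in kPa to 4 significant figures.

ΔP ≈ 0.004302 kPa

Hydraulic diameter D_h = 4A/P = 4·(0.4368·0.2013)/(2·(0.4368+0.2013)) = 0.3517/1.276 = 0.2756 m.
Re = ρVD_h/μ = 1.175·4.82·0.2756/2.04e-05 = 7.651e+04.
ε/D_h = 0.00013/0.2756 = 0.000472; Haaland gives 1/√f = -1.8 log₁₀[4.75e-05+9.02e-05] = 6.95, so f = 0.0207.
ΔP = f(L/D_h)(ρV²/2) = 0.0207·4.195/0.2756·13.65 = 4.302 Pa.
ΔP = 0.004302 kPa.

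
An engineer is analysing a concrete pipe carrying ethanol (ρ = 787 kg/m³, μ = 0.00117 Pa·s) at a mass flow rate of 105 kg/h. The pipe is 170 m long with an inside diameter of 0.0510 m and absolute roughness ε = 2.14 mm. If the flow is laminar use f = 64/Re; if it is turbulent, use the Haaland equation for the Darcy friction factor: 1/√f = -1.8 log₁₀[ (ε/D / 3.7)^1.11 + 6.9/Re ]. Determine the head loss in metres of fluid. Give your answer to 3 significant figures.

ṁ = 105 kg/h = 105/3600 = 0.02917 kg/s.
A = πD²/4 = π(0.051)²/4 = 0.002043 m²; mean velocity V = ṁ/(ρA) = 0.02917/(787 · 0.002043) = 0.01814 m/s.
Reynolds number Re = ρVD/μ = 787 · 0.01814 · 0.051 / 0.00117 = 622.4.
Re < 2300 → laminar flow, so f = 64/Re = 64/622.4 = 0.1028 (the turbulent correlation is not needed).
Darcy-Weisbach: ΔP = f(L/D)(ρV²/2) = 0.1028·(170/0.051)·(787·0.01814²/2) = 0.1028·3333·0.1295 = 44.39 Pa.
Head loss h_f = ΔP/(ρg) = 44.39/(787·9.81) = 0.00575 m.

h_f ≈ 0.00575 m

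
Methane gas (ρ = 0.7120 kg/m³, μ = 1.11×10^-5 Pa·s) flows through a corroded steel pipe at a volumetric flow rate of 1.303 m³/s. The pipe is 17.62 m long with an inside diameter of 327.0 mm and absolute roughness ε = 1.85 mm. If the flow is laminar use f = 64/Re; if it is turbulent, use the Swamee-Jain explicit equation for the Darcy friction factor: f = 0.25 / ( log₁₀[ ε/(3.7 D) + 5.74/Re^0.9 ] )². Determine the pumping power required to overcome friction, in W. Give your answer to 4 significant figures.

Cross-sectional area A = πD²/4 = π(0.327)²/4 = 0.08398 m²; mean velocity V = Q/A = 1.303/0.08398 = 15.52 m/s.
Reynolds number Re = ρVD/μ = 0.712 · 15.52 · 0.327 / 1.11e-05 = 3.254e+05.
Re > 4000 → turbulent. Relative roughness ε/D = 0.00185/0.327 = 0.00566. Swamee-Jain: f = 0.25/(log₁₀[0.00566/3.7 + 5.74/3.254e+05^0.9])² = 0.25/(log₁₀[0.00153 + 6.28e-05])² = 0.25/(-2.798)² = 0.03193.
Darcy-Weisbach: ΔP = f(L/D)(ρV²/2) = 0.03193·(17.62/0.327)·(0.712·15.52²/2) = 0.03193·53.88·85.7 = 147.4 Pa.
Pumping power P = QΔP = 1.303·147.4 = 192.12 W = 192.1 W.

P ≈ 192.1 W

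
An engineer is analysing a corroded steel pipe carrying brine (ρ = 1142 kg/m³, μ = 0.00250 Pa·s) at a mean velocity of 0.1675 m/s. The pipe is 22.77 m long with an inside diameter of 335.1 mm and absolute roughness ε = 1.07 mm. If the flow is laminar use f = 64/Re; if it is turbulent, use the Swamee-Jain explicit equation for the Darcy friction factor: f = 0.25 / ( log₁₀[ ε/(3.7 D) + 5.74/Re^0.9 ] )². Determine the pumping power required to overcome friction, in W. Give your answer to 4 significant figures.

P ≈ 0.5021 W

Reynolds number Re = ρVD/μ = 1142 · 0.1675 · 0.3351 / 0.0025 = 2.564e+04.
Re > 4000 → turbulent. Relative roughness ε/D = 0.00107/0.3351 = 0.00319. Swamee-Jain: f = 0.25/(log₁₀[0.00319/3.7 + 5.74/2.564e+04^0.9])² = 0.25/(log₁₀[0.000863 + 0.000618])² = 0.25/(-2.829)² = 0.03123.
Darcy-Weisbach: ΔP = f(L/D)(ρV²/2) = 0.03123·(22.77/0.3351)·(1142·0.1675²/2) = 0.03123·67.95·16.02 = 33.99 Pa.
Q = V·A = 0.1675·0.08819 = 0.01477 m³/s.
Pumping power P = QΔP = 0.01477·33.99 = 0.50215 W = 0.5021 W.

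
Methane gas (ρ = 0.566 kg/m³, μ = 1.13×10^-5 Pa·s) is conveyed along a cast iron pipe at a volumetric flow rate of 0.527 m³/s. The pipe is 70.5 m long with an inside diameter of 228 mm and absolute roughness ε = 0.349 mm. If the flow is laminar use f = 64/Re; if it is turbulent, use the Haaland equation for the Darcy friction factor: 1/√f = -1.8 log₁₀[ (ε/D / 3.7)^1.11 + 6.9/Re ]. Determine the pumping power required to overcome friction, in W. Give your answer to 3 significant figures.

Cross-sectional area A = πD²/4 = π(0.228)²/4 = 0.04083 m²; mean velocity V = Q/A = 0.527/0.04083 = 12.91 m/s.
Reynolds number Re = ρVD/μ = 0.566 · 12.91 · 0.228 / 1.13e-05 = 1.474e+05.
Re > 4000 → turbulent. Relative roughness ε/D = 0.000349/0.228 = 0.00153. Haaland: 1/√f = -1.8 log₁₀[(0.00153/3.7)^1.11 + 6.9/1.474e+05] = -1.8 log₁₀[0.000176 + 4.68e-05] = 6.575, so f = 0.02313.
Darcy-Weisbach: ΔP = f(L/D)(ρV²/2) = 0.02313·(70.5/0.228)·(0.566·12.91²/2) = 0.02313·309.2·47.15 = 337.2 Pa.
Pumping power P = QΔP = 0.527·337.2 = 177.7 W = 178 W.

P ≈ 178 W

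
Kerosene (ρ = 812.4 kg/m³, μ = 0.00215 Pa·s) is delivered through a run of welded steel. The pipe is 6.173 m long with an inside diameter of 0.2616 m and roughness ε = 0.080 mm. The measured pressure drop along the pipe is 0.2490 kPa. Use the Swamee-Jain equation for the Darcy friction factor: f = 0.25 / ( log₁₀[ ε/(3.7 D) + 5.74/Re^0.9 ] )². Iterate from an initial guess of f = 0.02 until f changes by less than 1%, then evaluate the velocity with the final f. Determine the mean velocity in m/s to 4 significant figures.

Rearranging Darcy-Weisbach: V = √(2·ΔP·D/(f·L·ρ)). With ε/D = 8e-05/0.2616 = 0.000306, iterate starting from f = 0.02:
  f = 0.02 → V = √(2·249·0.2616/(0.02·6.173·812.4)) = 1.14 m/s; Re = ρVD/μ = 1.127e+05; f → 0.01919
  f = 0.01919 → V = 1.164 m/s; Re = 1.15e+05; f → 0.01913
Converged (Δf/f < 1%). With the final f = 0.01913: V = √(2·249·0.2616/(0.01913·6.173·812.4)) = 1.165 m/s.

V ≈ 1.165 m/s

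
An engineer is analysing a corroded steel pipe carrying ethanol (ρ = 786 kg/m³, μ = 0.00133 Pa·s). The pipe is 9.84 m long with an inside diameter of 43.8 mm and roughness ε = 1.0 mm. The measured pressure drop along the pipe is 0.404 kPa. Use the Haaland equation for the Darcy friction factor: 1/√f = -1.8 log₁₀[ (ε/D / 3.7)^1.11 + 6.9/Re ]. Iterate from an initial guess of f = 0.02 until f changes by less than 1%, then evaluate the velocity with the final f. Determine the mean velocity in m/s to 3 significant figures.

Rearranging Darcy-Weisbach: V = √(2·ΔP·D/(f·L·ρ)). With ε/D = 0.001/0.0438 = 0.0228, iterate starting from f = 0.02:
  f = 0.02 → V = √(2·404·0.0438/(0.02·9.84·786)) = 0.4783 m/s; Re = ρVD/μ = 1.238e+04; f → 0.05408
  f = 0.05408 → V = 0.2909 m/s; Re = 7530; f → 0.05577
  f = 0.05577 → V = 0.2864 m/s; Re = 7414; f → 0.05584
Converged (Δf/f < 1%). With the final f = 0.05584: V = √(2·404·0.0438/(0.05584·9.84·786)) = 0.2863 m/s.

V ≈ 0.286 m/s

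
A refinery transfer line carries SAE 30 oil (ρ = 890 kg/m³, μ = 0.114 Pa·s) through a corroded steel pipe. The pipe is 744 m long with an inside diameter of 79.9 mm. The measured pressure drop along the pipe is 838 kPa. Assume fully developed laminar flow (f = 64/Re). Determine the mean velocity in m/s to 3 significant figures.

For laminar flow, f = 64/Re with Re = ρVD/μ, so Darcy-Weisbach reduces to ΔP = 32μLV/D². Solving for V: V = ΔP·D²/(32μL) = 8.38e+05·(0.0799)²/(32·0.114·744) = 1.971 m/s.
Check: Re = ρVD/μ = 890·1.971·0.0799/0.114 = 1230 < 2300, so the laminar assumption holds.

V ≈ 1.97 m/s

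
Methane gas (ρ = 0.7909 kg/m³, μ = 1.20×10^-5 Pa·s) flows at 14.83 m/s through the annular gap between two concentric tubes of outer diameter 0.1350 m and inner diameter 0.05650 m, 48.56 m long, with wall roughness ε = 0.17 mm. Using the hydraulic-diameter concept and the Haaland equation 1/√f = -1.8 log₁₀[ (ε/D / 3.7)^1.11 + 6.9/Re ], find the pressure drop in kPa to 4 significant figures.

Hydraulic diameter D_h = 4A/P = D_o - D_i = 0.135 - 0.0565 = 0.0785 m.
Re = ρVD_h/μ = 0.7909·14.83·0.0785/1.2e-05 = 7.673e+04.
ε/D_h = 0.00017/0.0785 = 0.00217; Haaland gives 1/√f = -1.8 log₁₀[0.000258+8.99e-05] = 6.225, so f = 0.02581.
ΔP = f(L/D_h)(ρV²/2) = 0.02581·48.56/0.0785·86.97 = 1388 Pa.
ΔP = 1.388 kPa.

ΔP ≈ 1.388 kPa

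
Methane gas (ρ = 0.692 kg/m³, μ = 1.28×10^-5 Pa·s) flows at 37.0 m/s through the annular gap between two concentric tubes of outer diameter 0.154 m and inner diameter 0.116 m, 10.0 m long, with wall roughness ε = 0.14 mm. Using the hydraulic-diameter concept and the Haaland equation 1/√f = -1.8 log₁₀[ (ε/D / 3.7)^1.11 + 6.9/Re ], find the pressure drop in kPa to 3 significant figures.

Hydraulic diameter D_h = 4A/P = D_o - D_i = 0.154 - 0.116 = 0.038 m.
Re = ρVD_h/μ = 0.692·37·0.038/1.28e-05 = 7.601e+04.
ε/D_h = 0.00014/0.038 = 0.00368; Haaland gives 1/√f = -1.8 log₁₀[0.000466+9.08e-05] = 5.858, so f = 0.02914.
ΔP = f(L/D_h)(ρV²/2) = 0.02914·10/0.038·473.7 = 3632 Pa.
ΔP = 3.63 kPa.

ΔP ≈ 3.63 kPa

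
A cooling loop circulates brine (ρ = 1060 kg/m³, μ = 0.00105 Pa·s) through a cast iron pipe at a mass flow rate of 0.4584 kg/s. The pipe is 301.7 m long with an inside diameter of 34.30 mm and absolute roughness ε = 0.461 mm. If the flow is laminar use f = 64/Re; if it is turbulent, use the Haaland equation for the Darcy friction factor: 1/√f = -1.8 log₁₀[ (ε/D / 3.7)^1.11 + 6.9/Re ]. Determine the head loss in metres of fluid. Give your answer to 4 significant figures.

A = πD²/4 = π(0.0343)²/4 = 0.000924 m²; mean velocity V = ṁ/(ρA) = 0.4584/(1060 · 0.000924) = 0.468 m/s.
Reynolds number Re = ρVD/μ = 1060 · 0.468 · 0.0343 / 0.00105 = 1.621e+04.
Re > 4000 → turbulent. Relative roughness ε/D = 0.000461/0.0343 = 0.0134. Haaland: 1/√f = -1.8 log₁₀[(0.0134/3.7)^1.11 + 6.9/1.621e+04] = -1.8 log₁₀[0.00196 + 0.000426] = 4.721, so f = 0.04487.
Darcy-Weisbach: ΔP = f(L/D)(ρV²/2) = 0.04487·(301.7/0.0343)·(1060·0.468²/2) = 0.04487·8796·116.1 = 4.582e+04 Pa.
Head loss h_f = ΔP/(ρg) = 4.582e+04/(1060·9.81) = 4.406 m.

h_f ≈ 4.406 m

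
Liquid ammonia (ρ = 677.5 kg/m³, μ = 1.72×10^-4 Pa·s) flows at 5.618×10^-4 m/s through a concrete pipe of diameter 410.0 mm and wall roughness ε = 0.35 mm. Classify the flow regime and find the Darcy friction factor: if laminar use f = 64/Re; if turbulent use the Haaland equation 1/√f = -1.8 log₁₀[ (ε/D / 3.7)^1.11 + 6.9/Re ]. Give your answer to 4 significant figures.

Re = ρVD/μ = 677.5·0.0005618·0.41/0.000172 = 907.3.
Re < 2300 → laminar, so f = 64/Re = 0.07054 (roughness is irrelevant in laminar flow).

f ≈ 0.07054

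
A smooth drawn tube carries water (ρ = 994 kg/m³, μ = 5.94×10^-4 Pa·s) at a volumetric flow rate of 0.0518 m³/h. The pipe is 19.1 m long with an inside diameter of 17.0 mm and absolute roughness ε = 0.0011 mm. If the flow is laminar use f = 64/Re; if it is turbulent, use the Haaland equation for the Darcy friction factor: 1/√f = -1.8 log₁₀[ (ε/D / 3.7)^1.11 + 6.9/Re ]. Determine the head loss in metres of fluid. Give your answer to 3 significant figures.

Q = 0.0518 m³/h = 0.0518/3600 = 1.439e-05 m³/s.
Cross-sectional area A = πD²/4 = π(0.017)²/4 = 0.000227 m²; mean velocity V = Q/A = 1.439e-05/0.000227 = 0.06339 m/s.
Reynolds number Re = ρVD/μ = 994 · 0.06339 · 0.017 / 0.000594 = 1803.
Re < 2300 → laminar flow, so f = 64/Re = 64/1803 = 0.03549 (the turbulent correlation is not needed).
Darcy-Weisbach: ΔP = f(L/D)(ρV²/2) = 0.03549·(19.1/0.017)·(994·0.06339²/2) = 0.03549·1124·1.997 = 79.64 Pa.
Head loss h_f = ΔP/(ρg) = 79.64/(994·9.81) = 0.00817 m.

h_f ≈ 0.00817 m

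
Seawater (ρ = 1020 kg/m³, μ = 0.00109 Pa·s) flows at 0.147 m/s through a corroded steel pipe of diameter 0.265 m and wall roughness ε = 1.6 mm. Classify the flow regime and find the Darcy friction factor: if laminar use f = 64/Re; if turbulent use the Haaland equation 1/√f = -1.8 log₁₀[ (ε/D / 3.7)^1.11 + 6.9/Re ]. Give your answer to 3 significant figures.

f ≈ 0.0342

Re = ρVD/μ = 1020·0.147·0.265/0.00109 = 3.645e+04.
Re > 4000 → turbulent. ε/D = 0.0016/0.265 = 0.00604; Haaland: 1/√f = -1.8 log₁₀[0.000806 + 0.000189] = 5.404, so f = 0.03424.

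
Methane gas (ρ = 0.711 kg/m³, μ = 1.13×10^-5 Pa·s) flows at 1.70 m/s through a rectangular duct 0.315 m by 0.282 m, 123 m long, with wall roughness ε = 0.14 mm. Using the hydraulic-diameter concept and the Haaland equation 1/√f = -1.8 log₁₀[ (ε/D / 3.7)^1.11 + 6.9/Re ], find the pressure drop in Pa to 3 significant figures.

Hydraulic diameter D_h = 4A/P = 4·(0.315·0.282)/(2·(0.315+0.282)) = 0.3553/1.194 = 0.2976 m.
Re = ρVD_h/μ = 0.711·1.7·0.2976/1.13e-05 = 3.183e+04.
ε/D_h = 0.00014/0.2976 = 0.00047; Haaland gives 1/√f = -1.8 log₁₀[4.74e-05+0.000217] = 6.441, so f = 0.02411.
ΔP = f(L/D_h)(ρV²/2) = 0.02411·123/0.2976·1.027 = 10.24 Pa.

ΔP ≈ 10.2 Pa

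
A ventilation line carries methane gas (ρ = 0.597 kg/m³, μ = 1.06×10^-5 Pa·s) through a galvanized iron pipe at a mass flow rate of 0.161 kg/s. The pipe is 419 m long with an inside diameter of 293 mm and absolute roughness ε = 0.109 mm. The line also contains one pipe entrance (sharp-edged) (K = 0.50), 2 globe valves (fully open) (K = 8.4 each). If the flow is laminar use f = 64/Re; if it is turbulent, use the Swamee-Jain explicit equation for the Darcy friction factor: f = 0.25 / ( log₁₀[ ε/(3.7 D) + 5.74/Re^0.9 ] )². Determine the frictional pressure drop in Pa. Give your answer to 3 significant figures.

A = πD²/4 = π(0.293)²/4 = 0.06743 m²; mean velocity V = ṁ/(ρA) = 0.161/(0.597 · 0.06743) = 4 m/s.
Reynolds number Re = ρVD/μ = 0.597 · 4 · 0.293 / 1.06e-05 = 6.6e+04.
Re > 4000 → turbulent. Relative roughness ε/D = 0.000109/0.293 = 0.000372. Swamee-Jain: f = 0.25/(log₁₀[0.000372/3.7 + 5.74/6.6e+04^0.9])² = 0.25/(log₁₀[0.000101 + 0.000264])² = 0.25/(-3.438)² = 0.02115.
Total minor-loss coefficient ΣK = 1·0.5 + 2·8.4 = 17.3.
ΔP = [f·L/D + ΣK]·(ρV²/2) = [0.02115·419/0.293 + 17.3]·(0.597·4²/2) = [30.24 + 17.3]·4.775 = 227 Pa.

ΔP ≈ 227 Pa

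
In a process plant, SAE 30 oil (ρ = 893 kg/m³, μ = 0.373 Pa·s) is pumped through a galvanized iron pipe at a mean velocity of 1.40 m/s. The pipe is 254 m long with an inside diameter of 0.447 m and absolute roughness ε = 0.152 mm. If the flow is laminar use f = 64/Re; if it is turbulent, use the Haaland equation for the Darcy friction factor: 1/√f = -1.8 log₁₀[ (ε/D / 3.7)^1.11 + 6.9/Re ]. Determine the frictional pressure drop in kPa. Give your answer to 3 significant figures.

ΔP ≈ 21.2 kPa

Reynolds number Re = ρVD/μ = 893 · 1.4 · 0.447 / 0.373 = 1498.
Re < 2300 → laminar flow, so f = 64/Re = 64/1498 = 0.04272 (the turbulent correlation is not needed).
Darcy-Weisbach: ΔP = f(L/D)(ρV²/2) = 0.04272·(254/0.447)·(893·1.4²/2) = 0.04272·568.2·875.1 = 2.124e+04 Pa.
ΔP = 2.124e+04 Pa = 21.2 kPa.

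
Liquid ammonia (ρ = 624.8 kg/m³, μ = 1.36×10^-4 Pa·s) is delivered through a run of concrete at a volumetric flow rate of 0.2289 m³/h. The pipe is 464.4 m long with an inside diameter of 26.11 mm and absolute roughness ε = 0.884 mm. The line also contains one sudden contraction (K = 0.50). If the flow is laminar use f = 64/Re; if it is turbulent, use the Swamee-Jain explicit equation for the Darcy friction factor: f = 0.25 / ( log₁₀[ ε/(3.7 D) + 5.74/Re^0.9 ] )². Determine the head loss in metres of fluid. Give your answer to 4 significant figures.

Q = 0.2289 m³/h = 0.2289/3600 = 6.358e-05 m³/s.
Cross-sectional area A = πD²/4 = π(0.02611)²/4 = 0.0005354 m²; mean velocity V = Q/A = 6.358e-05/0.0005354 = 0.1188 m/s.
Reynolds number Re = ρVD/μ = 624.8 · 0.1188 · 0.02611 / 0.000136 = 1.424e+04.
Re > 4000 → turbulent. Relative roughness ε/D = 0.000884/0.02611 = 0.0339. Swamee-Jain: f = 0.25/(log₁₀[0.0339/3.7 + 5.74/1.424e+04^0.9])² = 0.25/(log₁₀[0.00915 + 0.00105])² = 0.25/(-1.991)² = 0.06304.
Total minor-loss coefficient ΣK = 1·0.5 = 0.5.
ΔP = [f·L/D + ΣK]·(ρV²/2) = [0.06304·464.4/0.02611 + 0.5]·(624.8·0.1188²/2) = [1121 + 0.5]·4.405 = 4942 Pa.
Head loss h_f = ΔP/(ρg) = 4942/(624.8·9.81) = 0.8062 m.

h_f ≈ 0.8062 m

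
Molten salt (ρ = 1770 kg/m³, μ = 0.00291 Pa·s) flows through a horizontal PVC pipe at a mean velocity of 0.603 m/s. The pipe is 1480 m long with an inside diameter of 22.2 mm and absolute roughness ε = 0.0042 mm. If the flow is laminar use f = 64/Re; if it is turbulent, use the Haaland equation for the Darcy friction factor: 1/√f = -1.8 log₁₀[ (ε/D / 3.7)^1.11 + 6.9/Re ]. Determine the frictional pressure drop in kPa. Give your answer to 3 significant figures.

Reynolds number Re = ρVD/μ = 1770 · 0.603 · 0.0222 / 0.00291 = 8142.
Re > 4000 → turbulent. Relative roughness ε/D = 4.2e-06/0.0222 = 0.000189. Haaland: 1/√f = -1.8 log₁₀[(0.000189/3.7)^1.11 + 6.9/8142] = -1.8 log₁₀[1.72e-05 + 0.000847] = 5.514, so f = 0.03289.
Darcy-Weisbach: ΔP = f(L/D)(ρV²/2) = 0.03289·(1480/0.0222)·(1770·0.603²/2) = 0.03289·6.667e+04·321.8 = 7.057e+05 Pa.
ΔP = 7.057e+05 Pa = 706 kPa.

ΔP ≈ 706 kPa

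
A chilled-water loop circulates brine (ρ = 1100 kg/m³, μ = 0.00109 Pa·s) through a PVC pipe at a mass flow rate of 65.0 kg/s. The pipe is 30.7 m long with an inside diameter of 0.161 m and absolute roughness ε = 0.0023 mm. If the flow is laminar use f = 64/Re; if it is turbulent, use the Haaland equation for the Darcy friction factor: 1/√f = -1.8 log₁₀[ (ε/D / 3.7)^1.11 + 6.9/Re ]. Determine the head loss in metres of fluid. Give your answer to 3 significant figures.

h_f ≈ 1.09 m

A = πD²/4 = π(0.161)²/4 = 0.02036 m²; mean velocity V = ṁ/(ρA) = 65/(1100 · 0.02036) = 2.903 m/s.
Reynolds number Re = ρVD/μ = 1100 · 2.903 · 0.161 / 0.00109 = 4.716e+05.
Re > 4000 → turbulent. Relative roughness ε/D = 2.3e-06/0.161 = 1.43e-05. Haaland: 1/√f = -1.8 log₁₀[(1.43e-05/3.7)^1.11 + 6.9/4.716e+05] = -1.8 log₁₀[9.8e-07 + 1.46e-05] = 8.652, so f = 0.01336.
Darcy-Weisbach: ΔP = f(L/D)(ρV²/2) = 0.01336·(30.7/0.161)·(1100·2.903²/2) = 0.01336·190.7·4634 = 1.18e+04 Pa.
Head loss h_f = ΔP/(ρg) = 1.18e+04/(1100·9.81) = 1.09 m.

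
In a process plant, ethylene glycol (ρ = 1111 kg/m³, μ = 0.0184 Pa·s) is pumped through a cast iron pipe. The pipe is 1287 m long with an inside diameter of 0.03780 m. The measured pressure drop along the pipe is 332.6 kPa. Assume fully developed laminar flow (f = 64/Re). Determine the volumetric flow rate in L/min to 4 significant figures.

Q ≈ 42.23 L/min

For laminar flow, f = 64/Re with Re = ρVD/μ, so Darcy-Weisbach reduces to ΔP = 32μLV/D². Solving for V: V = ΔP·D²/(32μL) = 3.326e+05·(0.0378)²/(32·0.0184·1287) = 0.6271 m/s.
Check: Re = ρVD/μ = 1111·0.6271·0.0378/0.0184 = 1431 < 2300, so the laminar assumption holds.
Q = V·A = 0.6271·(π/4·0.0378²) = 0.0007038 m³/s = 42.23 L/min.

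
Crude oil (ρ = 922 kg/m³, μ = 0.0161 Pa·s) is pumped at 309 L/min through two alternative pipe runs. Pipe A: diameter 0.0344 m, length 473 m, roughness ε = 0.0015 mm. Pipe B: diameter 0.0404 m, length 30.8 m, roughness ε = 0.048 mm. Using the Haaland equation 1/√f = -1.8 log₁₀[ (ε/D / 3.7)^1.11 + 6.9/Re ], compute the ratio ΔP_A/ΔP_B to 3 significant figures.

Pipe A: V = Q/A = 0.00515/0.0009294 = 5.541 m/s; Re = 1.092e+04; ε/D = 4.36e-05; Haaland → f = 0.0302; ΔP_A = f(L/D)(ρV²/2) = 5.878e+06 Pa.
Pipe B: V = Q/A = 0.00515/0.001282 = 4.017 m/s; Re = 9295; ε/D = 0.00119; Haaland → f = 0.033; ΔP_B = f(L/D)(ρV²/2) = 1.872e+05 Pa.
ΔP_A/ΔP_B = 5.878e+06/1.872e+05 = 31.4.

ΔP_A/ΔP_B ≈ 31.4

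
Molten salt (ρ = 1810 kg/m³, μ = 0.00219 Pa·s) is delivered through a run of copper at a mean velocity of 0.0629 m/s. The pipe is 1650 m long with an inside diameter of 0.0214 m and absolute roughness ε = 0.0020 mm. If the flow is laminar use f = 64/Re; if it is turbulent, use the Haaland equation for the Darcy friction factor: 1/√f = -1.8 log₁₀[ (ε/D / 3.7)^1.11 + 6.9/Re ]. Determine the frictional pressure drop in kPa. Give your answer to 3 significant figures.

Reynolds number Re = ρVD/μ = 1810 · 0.0629 · 0.0214 / 0.00219 = 1112.
Re < 2300 → laminar flow, so f = 64/Re = 64/1112 = 0.05753 (the turbulent correlation is not needed).
Darcy-Weisbach: ΔP = f(L/D)(ρV²/2) = 0.05753·(1650/0.0214)·(1810·0.0629²/2) = 0.05753·7.71e+04·3.581 = 1.588e+04 Pa.
ΔP = 1.588e+04 Pa = 15.9 kPa.

ΔP ≈ 15.9 kPa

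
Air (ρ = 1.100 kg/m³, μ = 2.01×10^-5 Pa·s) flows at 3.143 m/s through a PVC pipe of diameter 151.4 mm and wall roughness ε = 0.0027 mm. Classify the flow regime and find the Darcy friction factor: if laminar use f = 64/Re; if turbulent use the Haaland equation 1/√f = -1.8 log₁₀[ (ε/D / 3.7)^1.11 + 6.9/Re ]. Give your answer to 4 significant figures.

f ≈ 0.02415

Re = ρVD/μ = 1.1·3.143·0.1514/2.01e-05 = 2.604e+04.
Re > 4000 → turbulent. ε/D = 2.7e-06/0.1514 = 1.78e-05; Haaland: 1/√f = -1.8 log₁₀[1.25e-06 + 0.000265] = 6.435, so f = 0.02415.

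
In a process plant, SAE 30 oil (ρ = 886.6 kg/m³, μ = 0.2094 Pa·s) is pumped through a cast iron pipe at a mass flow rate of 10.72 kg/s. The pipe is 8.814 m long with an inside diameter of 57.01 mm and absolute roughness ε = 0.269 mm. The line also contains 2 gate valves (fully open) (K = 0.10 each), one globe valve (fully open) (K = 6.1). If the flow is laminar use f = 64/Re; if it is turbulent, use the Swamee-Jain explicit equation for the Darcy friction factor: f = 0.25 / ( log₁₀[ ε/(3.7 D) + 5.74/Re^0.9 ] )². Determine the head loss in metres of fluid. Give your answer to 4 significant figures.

h_f ≈ 17.10 m

A = πD²/4 = π(0.05701)²/4 = 0.002553 m²; mean velocity V = ṁ/(ρA) = 10.72/(886.6 · 0.002553) = 4.737 m/s.
Reynolds number Re = ρVD/μ = 886.6 · 4.737 · 0.05701 / 0.209 = 1143.
Re < 2300 → laminar flow, so f = 64/Re = 64/1143 = 0.05598 (the turbulent correlation is not needed).
Total minor-loss coefficient ΣK = 2·0.1 + 1·6.1 = 6.3.
ΔP = [f·L/D + ΣK]·(ρV²/2) = [0.05598·8.814/0.05701 + 6.3]·(886.6·4.737²/2) = [8.654 + 6.3]·9946 = 1.487e+05 Pa.
Head loss h_f = ΔP/(ρg) = 1.487e+05/(886.6·9.81) = 17.10 m.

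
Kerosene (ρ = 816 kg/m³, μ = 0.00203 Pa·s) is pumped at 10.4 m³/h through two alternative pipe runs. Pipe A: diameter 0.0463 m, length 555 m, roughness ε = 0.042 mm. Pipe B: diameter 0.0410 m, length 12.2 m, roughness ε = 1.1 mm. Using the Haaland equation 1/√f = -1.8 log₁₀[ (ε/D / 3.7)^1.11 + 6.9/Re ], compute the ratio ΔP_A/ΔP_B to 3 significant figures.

Pipe A: V = Q/A = 0.002889/0.001684 = 1.716 m/s; Re = 3.193e+04; ε/D = 0.000907; Haaland → f = 0.02516; ΔP_A = f(L/D)(ρV²/2) = 3.622e+05 Pa.
Pipe B: V = Q/A = 0.002889/0.00132 = 2.188 m/s; Re = 3.606e+04; ε/D = 0.0268; Haaland → f = 0.05562; ΔP_B = f(L/D)(ρV²/2) = 3.233e+04 Pa.
ΔP_A/ΔP_B = 3.622e+05/3.233e+04 = 11.2.

ΔP_A/ΔP_B ≈ 11.2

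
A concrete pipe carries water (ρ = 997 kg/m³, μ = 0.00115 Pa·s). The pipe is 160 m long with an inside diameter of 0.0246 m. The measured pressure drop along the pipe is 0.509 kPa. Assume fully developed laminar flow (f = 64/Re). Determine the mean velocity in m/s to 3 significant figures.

V ≈ 0.0523 m/s

For laminar flow, f = 64/Re with Re = ρVD/μ, so Darcy-Weisbach reduces to ΔP = 32μLV/D². Solving for V: V = ΔP·D²/(32μL) = 509·(0.0246)²/(32·0.00115·160) = 0.05231 m/s.
Check: Re = ρVD/μ = 997·0.05231·0.0246/0.00115 = 1116 < 2300, so the laminar assumption holds.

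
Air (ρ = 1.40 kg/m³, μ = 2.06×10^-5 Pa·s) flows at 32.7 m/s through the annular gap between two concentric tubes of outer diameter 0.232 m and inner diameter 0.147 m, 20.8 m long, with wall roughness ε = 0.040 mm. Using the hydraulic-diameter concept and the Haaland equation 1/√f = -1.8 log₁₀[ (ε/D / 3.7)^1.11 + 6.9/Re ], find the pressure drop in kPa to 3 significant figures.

Hydraulic diameter D_h = 4A/P = D_o - D_i = 0.232 - 0.147 = 0.085 m.
Re = ρVD_h/μ = 1.4·32.7·0.085/2.06e-05 = 1.889e+05.
ε/D_h = 4e-05/0.085 = 0.000471; Haaland gives 1/√f = -1.8 log₁₀[4.74e-05+3.65e-05] = 7.337, so f = 0.01858.
ΔP = f(L/D_h)(ρV²/2) = 0.01858·20.8/0.085·748.5 = 3403 Pa.
ΔP = 3.40 kPa.

ΔP ≈ 3.40 kPa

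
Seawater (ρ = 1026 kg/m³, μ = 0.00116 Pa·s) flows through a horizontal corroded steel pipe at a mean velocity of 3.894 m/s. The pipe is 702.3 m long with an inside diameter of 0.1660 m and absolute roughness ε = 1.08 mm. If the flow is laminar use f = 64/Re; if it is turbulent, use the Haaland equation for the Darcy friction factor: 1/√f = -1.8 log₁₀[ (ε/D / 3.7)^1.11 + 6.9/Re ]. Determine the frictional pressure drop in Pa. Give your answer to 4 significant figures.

Reynolds number Re = ρVD/μ = 1026 · 3.894 · 0.166 / 0.00116 = 5.717e+05.
Re > 4000 → turbulent. Relative roughness ε/D = 0.00108/0.166 = 0.00651. Haaland: 1/√f = -1.8 log₁₀[(0.00651/3.7)^1.11 + 6.9/5.717e+05] = -1.8 log₁₀[0.000875 + 1.21e-05] = 5.494, so f = 0.03314.
Darcy-Weisbach: ΔP = f(L/D)(ρV²/2) = 0.03314·(702.3/0.166)·(1026·3.894²/2) = 0.03314·4231·7779 = 1.09e+06 Pa.

ΔP ≈ 1090000 Pa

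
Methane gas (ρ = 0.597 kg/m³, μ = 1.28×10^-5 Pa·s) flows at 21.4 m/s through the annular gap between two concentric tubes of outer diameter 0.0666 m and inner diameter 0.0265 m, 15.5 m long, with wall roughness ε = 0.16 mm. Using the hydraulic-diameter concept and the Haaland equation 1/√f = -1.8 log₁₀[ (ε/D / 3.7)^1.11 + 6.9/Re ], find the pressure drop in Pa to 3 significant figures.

Hydraulic diameter D_h = 4A/P = D_o - D_i = 0.0666 - 0.0265 = 0.0401 m.
Re = ρVD_h/μ = 0.597·21.4·0.0401/1.28e-05 = 4.002e+04.
ε/D_h = 0.00016/0.0401 = 0.00399; Haaland gives 1/√f = -1.8 log₁₀[0.000509+0.000172] = 5.7, so f = 0.03078.
ΔP = f(L/D_h)(ρV²/2) = 0.03078·15.5/0.0401·136.7 = 1626 Pa.

ΔP ≈ 1630 Pa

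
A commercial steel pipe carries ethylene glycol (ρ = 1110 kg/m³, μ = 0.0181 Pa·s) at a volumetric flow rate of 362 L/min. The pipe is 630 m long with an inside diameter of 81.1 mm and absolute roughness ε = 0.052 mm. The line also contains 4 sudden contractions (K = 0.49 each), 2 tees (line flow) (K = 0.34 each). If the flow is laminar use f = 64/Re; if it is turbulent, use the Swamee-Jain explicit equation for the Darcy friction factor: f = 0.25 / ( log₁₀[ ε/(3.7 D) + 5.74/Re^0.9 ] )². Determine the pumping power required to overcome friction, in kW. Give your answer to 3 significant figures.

Q = 362 L/min = 362/60000 = 0.006033 m³/s.
Cross-sectional area A = πD²/4 = π(0.0811)²/4 = 0.005166 m²; mean velocity V = Q/A = 0.006033/0.005166 = 1.168 m/s.
Reynolds number Re = ρVD/μ = 1110 · 1.168 · 0.0811 / 0.0181 = 5809.
Re > 4000 → turbulent. Relative roughness ε/D = 5.2e-05/0.0811 = 0.000641. Swamee-Jain: f = 0.25/(log₁₀[0.000641/3.7 + 5.74/5809^0.9])² = 0.25/(log₁₀[0.000173 + 0.00235])² = 0.25/(-2.598)² = 0.03704.
Total minor-loss coefficient ΣK = 4·0.49 + 2·0.34 = 2.64.
ΔP = [f·L/D + ΣK]·(ρV²/2) = [0.03704·630/0.0811 + 2.64]·(1110·1.168²/2) = [287.8 + 2.64]·757.1 = 2.199e+05 Pa.
Pumping power P = QΔP = 0.006033·2.199e+05 = 1326 W = 1.33 kW.

P ≈ 1.33 kW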